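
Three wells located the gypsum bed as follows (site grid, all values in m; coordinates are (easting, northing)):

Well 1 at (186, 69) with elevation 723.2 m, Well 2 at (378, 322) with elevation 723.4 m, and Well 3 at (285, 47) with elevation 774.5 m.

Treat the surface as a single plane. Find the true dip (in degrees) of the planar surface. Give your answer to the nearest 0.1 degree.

29.1°

Let the plane be z = a·E + b·N + c.
Well 2−Well 1: 192a + 253b = 0.2;  Well 3−Well 1: 99a − 22b = 51.3.
Solving gives a = 0.44356, b = −0.33582.
Gradient magnitude |∇z| = √(a² + b²) = √(0.19674 + 0.11278) = 0.55634.
True dip = arctan(0.55634) = 29.1°, dipping toward NW (azimuth ≈ 307°).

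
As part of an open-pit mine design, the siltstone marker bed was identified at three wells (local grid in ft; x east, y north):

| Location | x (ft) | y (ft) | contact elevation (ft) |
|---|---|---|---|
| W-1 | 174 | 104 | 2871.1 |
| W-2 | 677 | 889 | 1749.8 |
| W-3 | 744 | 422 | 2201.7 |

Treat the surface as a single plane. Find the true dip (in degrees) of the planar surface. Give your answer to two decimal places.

50.31°

Let the plane be z = a·x + b·y + c.
W-2−W-1: 503a + 785b = −1121.3;  W-3−W-1: 570a + 318b = −669.4.
Solving gives a = −0.58751, b = −1.05195.
Gradient magnitude |∇z| = √(a² + b²) = √(0.34516 + 1.10661) = 1.20490.
True dip = arctan(1.20490) = 50.31°, dipping toward NNE (azimuth ≈ 029°).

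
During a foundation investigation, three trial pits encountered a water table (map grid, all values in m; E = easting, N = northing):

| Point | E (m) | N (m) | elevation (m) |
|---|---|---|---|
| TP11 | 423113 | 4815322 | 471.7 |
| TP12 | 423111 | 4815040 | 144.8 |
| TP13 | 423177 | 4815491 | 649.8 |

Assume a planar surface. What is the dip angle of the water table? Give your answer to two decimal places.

50.09°

Two edge vectors: TP11→TP12 = (-2, -282, -326.9), TP11→TP13 = (64, 169, 178.1).
Normal n = (TP11→TP12) × (TP11→TP13) = (5021.9, -20565.4, 17710).
So ∂z/∂E = −n_x/n_z = −0.28356 and ∂z/∂N = −n_y/n_z = 1.16123.
Gradient magnitude |∇z| = √(a² + b²) = √(0.08041 + 1.34846) = 1.19535.
True dip = arctan(1.19535) = 50.09°, dipping toward SSE (azimuth ≈ 166°).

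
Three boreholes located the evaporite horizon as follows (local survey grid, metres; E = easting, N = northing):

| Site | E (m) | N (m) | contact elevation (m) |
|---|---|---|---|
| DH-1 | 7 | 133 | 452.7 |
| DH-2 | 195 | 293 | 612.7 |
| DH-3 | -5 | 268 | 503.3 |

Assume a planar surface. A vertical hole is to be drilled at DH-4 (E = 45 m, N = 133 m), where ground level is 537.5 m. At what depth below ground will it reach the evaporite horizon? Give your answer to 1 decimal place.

Two edge vectors: DH-1→DH-2 = (188, 160, 160), DH-1→DH-3 = (-12, 135, 50.6).
Normal n = (DH-1→DH-2) × (DH-1→DH-3) = (-13504, -11432.8, 27300).
So ∂z/∂E = −n_x/n_z = 0.49465 and ∂z/∂N = −n_y/n_z = 0.41878.
Intercept c from DH-1: 452.7 − 3.46 − 55.70 = 393.54.
At (45, 133): z_contact = 22.26 + 55.70 + 393.54 = 471.50 m.
Depth below ground = 537.5 − 471.50 = 66.0 m.

66.0 m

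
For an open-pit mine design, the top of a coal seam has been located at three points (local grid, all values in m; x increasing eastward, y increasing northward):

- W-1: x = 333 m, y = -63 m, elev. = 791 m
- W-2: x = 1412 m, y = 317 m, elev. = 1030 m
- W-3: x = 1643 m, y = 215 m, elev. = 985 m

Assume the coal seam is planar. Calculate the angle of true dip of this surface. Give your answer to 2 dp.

27.73°

Let the plane be z = a·x + b·y + c.
W-2−W-1: 1079a + 380b = 239;  W-3−W-1: 1310a + 278b = 194.
Solving gives a = 0.03679, b = 0.52449.
Gradient magnitude |∇z| = √(a² + b²) = √(0.00135 + 0.27509) = 0.52578.
True dip = arctan(0.52578) = 27.73°, dipping toward S (azimuth ≈ 184°).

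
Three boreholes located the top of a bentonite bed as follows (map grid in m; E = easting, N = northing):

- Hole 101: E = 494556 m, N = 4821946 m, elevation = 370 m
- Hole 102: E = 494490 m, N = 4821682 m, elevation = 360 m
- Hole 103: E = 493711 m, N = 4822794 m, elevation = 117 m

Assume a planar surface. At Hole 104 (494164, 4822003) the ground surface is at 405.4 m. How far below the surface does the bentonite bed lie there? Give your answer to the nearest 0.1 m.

142.8 m

Two edge vectors: Hole 101→Hole 102 = (-66, -264, -10), Hole 101→Hole 103 = (-845, 848, -253).
Normal n = (Hole 101→Hole 102) × (Hole 101→Hole 103) = (75272, -8248, -279048).
So ∂z/∂E = −n_x/n_z = 0.269745707 and ∂z/∂N = −n_y/n_z = −0.029557639.
Intercept c from Hole 101: 370 − 133404.36 + 142525.34 = 9490.98.
At (494164, 4822003): z_contact = 133298.62 − 142527.02 + 9490.98 = 262.57 m.
Depth below ground = 405.4 − 262.57 = 142.8 m.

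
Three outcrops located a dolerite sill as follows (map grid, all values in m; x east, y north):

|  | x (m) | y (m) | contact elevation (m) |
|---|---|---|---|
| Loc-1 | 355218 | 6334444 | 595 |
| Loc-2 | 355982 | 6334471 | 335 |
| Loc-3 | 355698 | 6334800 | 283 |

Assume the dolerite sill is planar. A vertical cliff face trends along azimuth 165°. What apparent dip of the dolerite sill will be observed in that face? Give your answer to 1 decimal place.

18.7°

Let the plane be z = a·x + b·y + c.
Loc-2−Loc-1: 764a + 27b = −260;  Loc-3−Loc-1: 480a + 356b = −312.
Solving gives a = −0.32482, b = −0.43845.
Unit vector along 165° is (sin 165°, cos 165°) = (0.2588, -0.9659).
Slope in that direction = a·(0.2588) + b·(-0.9659) = 0.33944.
Apparent dip = arctan|0.33944| = 18.7° (true dip is 28.6°, so apparent ≤ true as expected).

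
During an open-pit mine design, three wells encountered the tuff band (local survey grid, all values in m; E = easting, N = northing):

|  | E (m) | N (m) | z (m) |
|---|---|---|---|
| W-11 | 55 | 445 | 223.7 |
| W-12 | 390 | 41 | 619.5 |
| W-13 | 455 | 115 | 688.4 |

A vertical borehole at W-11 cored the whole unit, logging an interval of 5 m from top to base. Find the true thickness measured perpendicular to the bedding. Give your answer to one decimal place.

Let the plane be z = a·E + b·N + c.
W-12−W-11: 335a − 404b = 395.8;  W-13−W-11: 400a − 330b = 464.7.
Solving gives a = 1.11900, b = −0.05182.
|∇z| = √(a²+b²) = 1.12020, so dip δ = arctan(1.12020) = 48.24°.
True thickness = vertical thickness × cos δ = 5 × cos 48.24° = 3.3 m.

3.3 m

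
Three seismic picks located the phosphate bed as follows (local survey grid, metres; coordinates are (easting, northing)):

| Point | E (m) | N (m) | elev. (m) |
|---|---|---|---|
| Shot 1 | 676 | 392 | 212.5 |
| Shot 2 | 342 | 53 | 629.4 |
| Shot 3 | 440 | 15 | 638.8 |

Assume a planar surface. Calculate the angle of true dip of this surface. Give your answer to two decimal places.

44.92°

Let the plane be z = a·E + b·N + c.
Shot 2−Shot 1: −334a − 339b = 416.9;  Shot 3−Shot 1: −236a − 377b = 426.3.
Solving gives a = −0.27564, b = −0.95822.
Gradient magnitude |∇z| = √(a² + b²) = √(0.07598 + 0.91819) = 0.99708.
True dip = arctan(0.99708) = 44.92°, dipping toward NNE (azimuth ≈ 016°).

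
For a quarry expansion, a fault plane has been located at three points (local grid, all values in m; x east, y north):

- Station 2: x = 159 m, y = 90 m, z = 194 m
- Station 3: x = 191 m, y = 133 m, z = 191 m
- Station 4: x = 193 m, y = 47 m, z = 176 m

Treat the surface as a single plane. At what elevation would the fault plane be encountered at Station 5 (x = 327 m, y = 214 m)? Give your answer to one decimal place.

161.3 m

Let the plane be z = a·x + b·y + c.
Station 3−Station 2: 32a + 43b = −3;  Station 4−Station 2: 34a − 43b = −18.
Solving gives a = −0.31818, b = 0.16702.
Then c = 194 − a·159 − b·90 = 229.56.
At (327, 214): z = −104.0 + 35.7 + 229.56 = 161.3 m.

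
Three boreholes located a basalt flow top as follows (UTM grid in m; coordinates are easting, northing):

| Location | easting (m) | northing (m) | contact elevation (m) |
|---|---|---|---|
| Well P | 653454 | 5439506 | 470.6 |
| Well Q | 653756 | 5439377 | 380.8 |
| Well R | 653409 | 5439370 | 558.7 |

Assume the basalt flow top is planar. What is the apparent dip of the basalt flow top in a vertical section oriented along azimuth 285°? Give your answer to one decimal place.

19.9°

Two edge vectors: Well P→Well Q = (302, -129, -89.8), Well P→Well R = (-45, -136, 88.1).
Normal n = (Well P→Well Q) × (Well P→Well R) = (-23577.7, -22565.2, -46877).
So ∂z/∂easting = −n_x/n_z = −0.50297 and ∂z/∂northing = −n_y/n_z = −0.48137.
Unit vector along 285° is (sin 285°, cos 285°) = (-0.9659, 0.2588).
Slope in that direction = a·(-0.9659) + b·(0.2588) = 0.36124.
Apparent dip = arctan|0.36124| = 19.9° (true dip is 34.8°, so apparent ≤ true as expected).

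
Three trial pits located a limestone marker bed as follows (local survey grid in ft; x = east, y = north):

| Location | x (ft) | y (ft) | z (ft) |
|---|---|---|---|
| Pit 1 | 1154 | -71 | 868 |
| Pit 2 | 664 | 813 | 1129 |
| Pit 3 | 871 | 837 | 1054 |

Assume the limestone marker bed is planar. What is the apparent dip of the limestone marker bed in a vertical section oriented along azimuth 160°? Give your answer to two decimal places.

11.90°

Two edge vectors: Pit 1→Pit 2 = (-490, 884, 261), Pit 1→Pit 3 = (-283, 908, 186).
Normal n = (Pit 1→Pit 2) × (Pit 1→Pit 3) = (-72564, 17277, -194748).
So ∂z/∂x = −n_x/n_z = −0.37260 and ∂z/∂y = −n_y/n_z = 0.08871.
Unit vector along 160° is (sin 160°, cos 160°) = (0.3420, -0.9397).
Slope in that direction = a·(0.3420) + b·(-0.9397) = −0.21080.
Apparent dip = arctan|0.21080| = 11.90° (true dip is 21.0°, so apparent ≤ true as expected).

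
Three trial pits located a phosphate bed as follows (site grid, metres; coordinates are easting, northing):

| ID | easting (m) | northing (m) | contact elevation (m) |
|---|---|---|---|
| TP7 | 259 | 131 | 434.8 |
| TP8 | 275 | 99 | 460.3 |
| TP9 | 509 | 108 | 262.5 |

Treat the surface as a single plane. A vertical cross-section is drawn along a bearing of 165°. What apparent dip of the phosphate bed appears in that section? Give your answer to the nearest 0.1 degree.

Let the plane be z = a·easting + b·northing + c.
TP8−TP7: 16a − 32b = 25.5;  TP9−TP7: 250a − 23b = −172.3.
Solving gives a = −0.79928, b = −1.19651.
Unit vector along 165° is (sin 165°, cos 165°) = (0.2588, -0.9659).
Slope in that direction = a·(0.2588) + b·(-0.9659) = 0.94888.
Apparent dip = arctan|0.94888| = 43.5° (true dip is 55.2°, so apparent ≤ true as expected).

43.5°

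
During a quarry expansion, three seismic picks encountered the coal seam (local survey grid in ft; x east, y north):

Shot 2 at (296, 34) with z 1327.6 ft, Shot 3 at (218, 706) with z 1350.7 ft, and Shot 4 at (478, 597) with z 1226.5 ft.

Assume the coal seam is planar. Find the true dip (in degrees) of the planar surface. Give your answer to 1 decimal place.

26.0°

Two edge vectors: Shot 2→Shot 3 = (-78, 672, 23.1), Shot 2→Shot 4 = (182, 563, -101.1).
Normal n = (Shot 2→Shot 3) × (Shot 2→Shot 4) = (-80944.5, -3681.6, -166218).
So ∂z/∂x = −n_x/n_z = −0.48698 and ∂z/∂y = −n_y/n_z = −0.02215.
Gradient magnitude |∇z| = √(a² + b²) = √(0.23715 + 0.00049) = 0.48748.
True dip = arctan(0.48748) = 26.0°, dipping toward E (azimuth ≈ 087°).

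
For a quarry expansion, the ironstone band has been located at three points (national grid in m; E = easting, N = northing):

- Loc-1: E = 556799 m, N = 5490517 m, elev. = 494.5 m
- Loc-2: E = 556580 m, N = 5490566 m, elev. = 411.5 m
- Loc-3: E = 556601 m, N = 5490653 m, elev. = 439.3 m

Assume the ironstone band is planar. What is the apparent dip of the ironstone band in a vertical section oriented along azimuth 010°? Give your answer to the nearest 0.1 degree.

16.0°

Let the plane be z = a·E + b·N + c.
Loc-2−Loc-1: −219a + 49b = −83;  Loc-3−Loc-1: −198a + 136b = −55.2.
Solving gives a = 0.42741, b = 0.21637.
Unit vector along 010° is (sin 10°, cos 10°) = (0.1736, 0.9848).
Slope in that direction = a·(0.1736) + b·(0.9848) = 0.28730.
Apparent dip = arctan|0.28730| = 16.0° (true dip is 25.6°, so apparent ≤ true as expected).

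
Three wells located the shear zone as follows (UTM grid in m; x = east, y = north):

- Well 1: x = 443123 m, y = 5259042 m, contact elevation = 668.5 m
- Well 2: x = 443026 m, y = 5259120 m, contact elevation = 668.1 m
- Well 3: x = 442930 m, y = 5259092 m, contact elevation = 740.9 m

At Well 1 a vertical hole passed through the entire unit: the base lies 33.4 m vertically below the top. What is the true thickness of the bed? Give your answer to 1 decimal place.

Two edge vectors: Well 1→Well 2 = (-97, 78, -0.4), Well 1→Well 3 = (-193, 50, 72.4).
Normal n = (Well 1→Well 2) × (Well 1→Well 3) = (5667.2, 7100, 10204).
So ∂z/∂x = −n_x/n_z = −0.55539 and ∂z/∂y = −n_y/n_z = −0.69581.
|∇z| = √(a²+b²) = 0.89028, so dip δ = arctan(0.89028) = 41.68°.
True thickness = vertical thickness × cos δ = 33.4 × cos 41.68° = 24.9 m.

24.9 m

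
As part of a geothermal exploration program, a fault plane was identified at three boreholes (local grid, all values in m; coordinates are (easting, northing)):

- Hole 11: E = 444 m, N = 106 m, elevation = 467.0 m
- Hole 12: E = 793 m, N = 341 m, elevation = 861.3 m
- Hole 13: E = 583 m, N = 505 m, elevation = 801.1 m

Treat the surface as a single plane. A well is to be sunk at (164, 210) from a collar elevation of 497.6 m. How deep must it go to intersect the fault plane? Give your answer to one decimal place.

177.3 m

Two edge vectors: Hole 11→Hole 12 = (349, 235, 394.3), Hole 11→Hole 13 = (139, 399, 334.1).
Normal n = (Hole 11→Hole 12) × (Hole 11→Hole 13) = (-78812.2, -61793.2, 106586).
So ∂z/∂E = −n_x/n_z = 0.73942 and ∂z/∂N = −n_y/n_z = 0.57975.
Intercept c from Hole 11: 467 − 328.30 − 61.45 = 77.24.
At (164, 210): z_contact = 121.27 + 121.75 + 77.24 = 320.26 m.
Depth below ground = 497.6 − 320.26 = 177.3 m.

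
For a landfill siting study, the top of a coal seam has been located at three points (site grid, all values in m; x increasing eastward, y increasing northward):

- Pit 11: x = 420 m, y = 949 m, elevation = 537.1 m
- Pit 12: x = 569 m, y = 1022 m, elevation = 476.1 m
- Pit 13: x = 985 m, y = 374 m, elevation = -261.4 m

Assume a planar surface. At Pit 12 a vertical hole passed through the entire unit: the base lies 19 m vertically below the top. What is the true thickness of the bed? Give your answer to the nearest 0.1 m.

13.5 m

Let the plane be z = a·x + b·y + c.
Pit 12−Pit 11: 149a + 73b = −61;  Pit 13−Pit 11: 565a − 575b = −798.5.
Solving gives a = −0.73562, b = 0.66586.
|∇z| = √(a²+b²) = 0.99223, so dip δ = arctan(0.99223) = 44.78°.
True thickness = vertical thickness × cos δ = 19 × cos 44.78° = 13.5 m.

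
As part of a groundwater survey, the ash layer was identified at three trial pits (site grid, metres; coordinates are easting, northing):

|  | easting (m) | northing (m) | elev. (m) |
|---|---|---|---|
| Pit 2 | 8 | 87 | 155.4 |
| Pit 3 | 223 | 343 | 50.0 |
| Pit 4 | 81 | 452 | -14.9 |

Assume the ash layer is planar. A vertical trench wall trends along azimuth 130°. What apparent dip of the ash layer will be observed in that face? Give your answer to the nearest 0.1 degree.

Let the plane be z = a·easting + b·northing + c.
Pit 3−Pit 2: 215a + 256b = −105.4;  Pit 4−Pit 2: 73a + 365b = −170.3.
Solving gives a = 0.08573, b = −0.48372.
Unit vector along 130° is (sin 130°, cos 130°) = (0.7660, -0.6428).
Slope in that direction = a·(0.7660) + b·(-0.6428) = 0.37661.
Apparent dip = arctan|0.37661| = 20.6° (true dip is 26.2°, so apparent ≤ true as expected).

20.6°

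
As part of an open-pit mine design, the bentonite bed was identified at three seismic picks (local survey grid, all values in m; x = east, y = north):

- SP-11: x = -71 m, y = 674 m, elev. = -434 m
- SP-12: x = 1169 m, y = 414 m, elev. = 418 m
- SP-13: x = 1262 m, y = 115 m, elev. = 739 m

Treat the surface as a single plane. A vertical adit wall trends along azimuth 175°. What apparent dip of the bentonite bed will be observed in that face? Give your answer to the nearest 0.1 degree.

Two edge vectors: SP-11→SP-12 = (1240, -260, 852), SP-11→SP-13 = (1333, -559, 1173).
Normal n = (SP-11→SP-12) × (SP-11→SP-13) = (171288, -318804, -346580).
So ∂z/∂x = −n_x/n_z = 0.49422 and ∂z/∂y = −n_y/n_z = −0.91986.
Unit vector along 175° is (sin 175°, cos 175°) = (0.0872, -0.9962).
Slope in that direction = a·(0.0872) + b·(-0.9962) = 0.95943.
Apparent dip = arctan|0.95943| = 43.8° (true dip is 46.2°, so apparent ≤ true as expected).

43.8°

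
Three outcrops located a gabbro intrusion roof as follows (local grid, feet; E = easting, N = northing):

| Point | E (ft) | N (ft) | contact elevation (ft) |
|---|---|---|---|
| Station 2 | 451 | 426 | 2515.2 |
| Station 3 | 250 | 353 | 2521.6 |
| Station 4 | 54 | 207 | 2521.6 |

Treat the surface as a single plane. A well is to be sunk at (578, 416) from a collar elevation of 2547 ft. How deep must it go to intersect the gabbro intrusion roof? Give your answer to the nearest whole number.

41 ft

Two edge vectors: Station 2→Station 3 = (-201, -73, 6.4), Station 2→Station 4 = (-397, -219, 6.4).
Normal n = (Station 2→Station 3) × (Station 2→Station 4) = (934.4, -1254.4, 15038).
So ∂z/∂E = −n_x/n_z = −0.06214 and ∂z/∂N = −n_y/n_z = 0.08342.
Intercept c from Station 2: 2515.2 + 28.02 − 35.53 = 2507.69.
At (578, 416): z_contact = −35.9 + 34.7 + 2507.69 = 2506.5 ft.
Depth below ground = 2547 − 2506.5 = 41 ft.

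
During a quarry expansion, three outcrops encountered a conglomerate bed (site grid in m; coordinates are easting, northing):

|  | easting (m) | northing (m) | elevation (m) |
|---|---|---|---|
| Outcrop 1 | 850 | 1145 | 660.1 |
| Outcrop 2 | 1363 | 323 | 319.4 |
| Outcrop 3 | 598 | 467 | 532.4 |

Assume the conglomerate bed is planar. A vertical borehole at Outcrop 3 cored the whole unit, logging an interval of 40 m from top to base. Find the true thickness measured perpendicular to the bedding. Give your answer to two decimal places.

37.70 m

Two edge vectors: Outcrop 1→Outcrop 2 = (513, -822, -340.7), Outcrop 1→Outcrop 3 = (-252, -678, -127.7).
Normal n = (Outcrop 1→Outcrop 2) × (Outcrop 1→Outcrop 3) = (-126025.2, 151366.5, -554958).
So ∂z/∂easting = −n_x/n_z = −0.22709 and ∂z/∂northing = −n_y/n_z = 0.27275.
|∇z| = √(a²+b²) = 0.35491, so dip δ = arctan(0.35491) = 19.54°.
True thickness = vertical thickness × cos δ = 40 × cos 19.54° = 37.70 m.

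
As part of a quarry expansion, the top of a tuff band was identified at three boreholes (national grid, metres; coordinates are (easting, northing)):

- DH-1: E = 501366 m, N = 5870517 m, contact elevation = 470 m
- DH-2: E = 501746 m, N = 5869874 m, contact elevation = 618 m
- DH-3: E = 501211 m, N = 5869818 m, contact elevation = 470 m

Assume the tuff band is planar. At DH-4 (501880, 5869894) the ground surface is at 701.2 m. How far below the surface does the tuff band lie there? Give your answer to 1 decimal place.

Two edge vectors: DH-1→DH-2 = (380, -643, 148), DH-1→DH-3 = (-155, -699, 0).
Normal n = (DH-1→DH-2) × (DH-1→DH-3) = (103452, -22940, -365285).
So ∂z/∂E = −n_x/n_z = 0.283209001 and ∂z/∂N = −n_y/n_z = −0.062800279.
Intercept c from DH-1: 470 − 141991.36 + 368670.11 = 227148.74.
At (501880, 5869894): z_contact = 142136.93 − 368630.98 + 227148.74 = 654.69 m.
Depth below ground = 701.2 − 654.69 = 46.5 m.

46.5 m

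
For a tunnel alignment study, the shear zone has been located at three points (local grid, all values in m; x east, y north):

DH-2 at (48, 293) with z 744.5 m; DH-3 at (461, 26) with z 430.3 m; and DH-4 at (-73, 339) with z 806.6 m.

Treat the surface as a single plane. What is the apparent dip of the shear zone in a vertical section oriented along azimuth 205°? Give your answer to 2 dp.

37.77°

Let the plane be z = a·x + b·y + c.
DH-3−DH-2: 413a − 267b = −314.2;  DH-4−DH-2: −121a + 46b = 62.1.
Solving gives a = −0.15985, b = 0.92951.
Unit vector along 205° is (sin 205°, cos 205°) = (-0.4226, -0.9063).
Slope in that direction = a·(-0.4226) + b·(-0.9063) = −0.77487.
Apparent dip = arctan|0.77487| = 37.77° (true dip is 43.3°, so apparent ≤ true as expected).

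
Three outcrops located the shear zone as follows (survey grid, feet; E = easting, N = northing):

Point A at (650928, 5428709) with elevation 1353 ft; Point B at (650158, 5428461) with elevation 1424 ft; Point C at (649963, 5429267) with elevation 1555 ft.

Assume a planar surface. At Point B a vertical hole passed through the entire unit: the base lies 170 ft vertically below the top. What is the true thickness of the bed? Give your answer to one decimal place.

Two edge vectors: Point A→Point B = (-770, -248, 71), Point A→Point C = (-965, 558, 202).
Normal n = (Point A→Point B) × (Point A→Point C) = (-89714, 87025, -668980).
So ∂z/∂E = −n_x/n_z = −0.13411 and ∂z/∂N = −n_y/n_z = 0.13009.
|∇z| = √(a²+b²) = 0.18683, so dip δ = arctan(0.18683) = 10.58°.
True thickness = vertical thickness × cos δ = 170 × cos 10.58° = 167.1 ft.

167.1 ft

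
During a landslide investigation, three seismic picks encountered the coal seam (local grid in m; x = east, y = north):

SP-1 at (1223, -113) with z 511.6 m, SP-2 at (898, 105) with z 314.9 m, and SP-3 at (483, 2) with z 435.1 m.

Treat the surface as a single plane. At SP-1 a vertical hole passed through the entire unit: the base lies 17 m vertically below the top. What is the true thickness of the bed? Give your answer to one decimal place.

Two edge vectors: SP-1→SP-2 = (-325, 218, -196.7), SP-1→SP-3 = (-740, 115, -76.5).
Normal n = (SP-1→SP-2) × (SP-1→SP-3) = (5943.5, 120695.5, 123945).
So ∂z/∂x = −n_x/n_z = −0.04795 and ∂z/∂y = −n_y/n_z = −0.97378.
|∇z| = √(a²+b²) = 0.97496, so dip δ = arctan(0.97496) = 44.27°.
True thickness = vertical thickness × cos δ = 17 × cos 44.27° = 12.2 m.

12.2 m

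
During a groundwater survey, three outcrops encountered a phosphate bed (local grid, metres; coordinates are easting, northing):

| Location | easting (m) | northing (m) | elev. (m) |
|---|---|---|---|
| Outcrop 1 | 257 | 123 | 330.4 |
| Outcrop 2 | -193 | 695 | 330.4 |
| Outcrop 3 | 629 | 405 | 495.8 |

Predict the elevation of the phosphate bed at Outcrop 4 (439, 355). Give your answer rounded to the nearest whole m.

Let the plane be z = a·easting + b·northing + c.
Outcrop 2−Outcrop 1: −450a + 572b = 0;  Outcrop 3−Outcrop 1: 372a + 282b = 165.4.
Solving gives a = 0.27852, b = 0.21912.
Then c = 330.4 − a·257 − b·123 = 231.87.
At (439, 355): z = 122.3 + 77.8 + 231.87 = 431.9 m.

432 m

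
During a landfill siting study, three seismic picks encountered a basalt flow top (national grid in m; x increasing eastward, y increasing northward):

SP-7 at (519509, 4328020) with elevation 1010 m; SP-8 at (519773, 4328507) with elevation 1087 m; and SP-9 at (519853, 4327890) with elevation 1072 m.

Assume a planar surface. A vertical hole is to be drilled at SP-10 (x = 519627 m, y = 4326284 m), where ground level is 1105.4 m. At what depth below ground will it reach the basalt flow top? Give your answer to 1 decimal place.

158.9 m

Let the plane be z = a·x + b·y + c.
SP-8−SP-7: 264a + 487b = 77;  SP-9−SP-7: 344a − 130b = 62.
Solving gives a = 0.199179581, b = 0.050136737.
Then c = 1010 − a·519509 − b·4328020 = −319458.38.
At (519627, 4326284): z_contact = 103499.09 + 216905.76 − 319458.38 = 946.47 m.
Depth below ground = 1105.4 − 946.47 = 158.9 m.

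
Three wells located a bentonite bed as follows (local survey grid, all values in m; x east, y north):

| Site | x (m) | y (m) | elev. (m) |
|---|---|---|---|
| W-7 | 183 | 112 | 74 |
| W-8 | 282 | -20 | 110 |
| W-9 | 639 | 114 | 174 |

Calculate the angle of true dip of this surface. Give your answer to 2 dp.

Two edge vectors: W-7→W-8 = (99, -132, 36), W-7→W-9 = (456, 2, 100).
Normal n = (W-7→W-8) × (W-7→W-9) = (-13272, 6516, 60390).
So ∂z/∂x = −n_x/n_z = 0.21977 and ∂z/∂y = −n_y/n_z = −0.10790.
Gradient magnitude |∇z| = √(a² + b²) = √(0.04830 + 0.01164) = 0.24483.
True dip = arctan(0.24483) = 13.76°, dipping toward WNW (azimuth ≈ 296°).

13.76°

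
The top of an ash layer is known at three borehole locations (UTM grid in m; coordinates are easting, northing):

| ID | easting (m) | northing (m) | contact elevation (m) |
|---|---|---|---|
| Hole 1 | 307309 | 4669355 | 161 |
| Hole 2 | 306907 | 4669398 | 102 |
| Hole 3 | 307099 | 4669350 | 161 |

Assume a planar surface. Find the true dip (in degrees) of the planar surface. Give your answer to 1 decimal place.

48.3°

Two edge vectors: Hole 1→Hole 2 = (-402, 43, -59), Hole 1→Hole 3 = (-210, -5, 0).
Normal n = (Hole 1→Hole 2) × (Hole 1→Hole 3) = (-295, 12390, 11040).
So ∂z/∂easting = −n_x/n_z = 0.02672 and ∂z/∂northing = −n_y/n_z = −1.12228.
Gradient magnitude |∇z| = √(a² + b²) = √(0.00071 + 1.25952) = 1.12260.
True dip = arctan(1.12260) = 48.3°, dipping toward N (azimuth ≈ 359°).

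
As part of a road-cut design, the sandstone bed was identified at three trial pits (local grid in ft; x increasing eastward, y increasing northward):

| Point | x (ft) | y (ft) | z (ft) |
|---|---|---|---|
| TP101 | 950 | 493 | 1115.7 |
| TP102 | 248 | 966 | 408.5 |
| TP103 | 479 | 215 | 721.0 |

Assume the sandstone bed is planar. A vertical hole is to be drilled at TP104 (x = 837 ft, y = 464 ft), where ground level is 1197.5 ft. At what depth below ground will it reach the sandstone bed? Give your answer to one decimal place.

181.5 ft

Two edge vectors: TP101→TP102 = (-702, 473, -707.2), TP101→TP103 = (-471, -278, -394.7).
Normal n = (TP101→TP102) × (TP101→TP103) = (-383294.7, 56011.8, 417939).
So ∂z/∂x = −n_x/n_z = 0.91711 and ∂z/∂y = −n_y/n_z = −0.13402.
Intercept c from TP101: 1115.7 − 871.25 + 66.07 = 310.52.
At (837, 464): z_contact = 767.62 − 62.18 + 310.52 = 1015.95 ft.
Depth below ground = 1197.5 − 1015.95 = 181.5 ft.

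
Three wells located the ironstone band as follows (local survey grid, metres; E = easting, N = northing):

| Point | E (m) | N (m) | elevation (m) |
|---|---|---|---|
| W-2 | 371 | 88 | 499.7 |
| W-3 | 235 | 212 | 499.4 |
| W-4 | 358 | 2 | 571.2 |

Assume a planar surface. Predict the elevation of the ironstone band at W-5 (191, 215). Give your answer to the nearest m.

Two edge vectors: W-2→W-3 = (-136, 124, -0.3), W-2→W-4 = (-13, -86, 71.5).
Normal n = (W-2→W-3) × (W-2→W-4) = (8840.2, 9727.9, 13308).
So ∂z/∂E = −n_x/n_z = −0.66428 and ∂z/∂N = −n_y/n_z = −0.73098.
Intercept c from W-2: 499.7 + 246.45 + 64.33 = 810.47.
At (191, 215): z = −126.9 − 157.2 + 810.47 = 526.4 m.

526 m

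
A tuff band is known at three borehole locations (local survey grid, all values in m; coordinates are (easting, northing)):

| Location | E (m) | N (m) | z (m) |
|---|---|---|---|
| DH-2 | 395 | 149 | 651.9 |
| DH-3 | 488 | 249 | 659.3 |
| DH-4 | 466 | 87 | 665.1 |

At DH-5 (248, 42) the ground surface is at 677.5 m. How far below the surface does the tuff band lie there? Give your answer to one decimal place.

40.1 m

Let the plane be z = a·E + b·N + c.
DH-3−DH-2: 93a + 100b = 7.4;  DH-4−DH-2: 71a − 62b = 13.2.
Solving gives a = 0.13826, b = −0.05458.
Then c = 651.9 − a·395 − b·149 = 605.42.
At (248, 42): z_contact = 34.29 − 2.29 + 605.42 = 637.42 m.
Depth below ground = 677.5 − 637.42 = 40.1 m.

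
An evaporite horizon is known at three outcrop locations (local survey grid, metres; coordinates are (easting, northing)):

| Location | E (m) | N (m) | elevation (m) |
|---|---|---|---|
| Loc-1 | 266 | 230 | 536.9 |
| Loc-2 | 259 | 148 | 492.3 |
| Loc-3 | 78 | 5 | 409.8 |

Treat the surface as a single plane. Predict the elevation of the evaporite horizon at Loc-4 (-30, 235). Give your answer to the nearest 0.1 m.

Let the plane be z = a·E + b·N + c.
Loc-2−Loc-1: −7a − 82b = −44.6;  Loc-3−Loc-1: −188a − 225b = −127.1.
Solving gives a = 0.02797, b = 0.54151.
Then c = 536.9 − a·266 − b·230 = 404.91.
At (-30, 235): z = −0.8 + 127.3 + 404.91 = 531.3 m.

531.3 m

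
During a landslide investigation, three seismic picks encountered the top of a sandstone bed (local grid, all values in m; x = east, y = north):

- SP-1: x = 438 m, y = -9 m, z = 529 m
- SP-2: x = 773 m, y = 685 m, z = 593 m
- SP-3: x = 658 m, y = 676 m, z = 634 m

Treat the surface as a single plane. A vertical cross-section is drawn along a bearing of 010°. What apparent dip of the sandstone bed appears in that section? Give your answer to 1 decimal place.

Two edge vectors: SP-1→SP-2 = (335, 694, 64), SP-1→SP-3 = (220, 685, 105).
Normal n = (SP-1→SP-2) × (SP-1→SP-3) = (29030, -21095, 76795).
So ∂z/∂x = −n_x/n_z = −0.37802 and ∂z/∂y = −n_y/n_z = 0.27469.
Unit vector along 010° is (sin 10°, cos 10°) = (0.1736, 0.9848).
Slope in that direction = a·(0.1736) + b·(0.9848) = 0.20488.
Apparent dip = arctan|0.20488| = 11.6° (true dip is 25.0°, so apparent ≤ true as expected).

11.6°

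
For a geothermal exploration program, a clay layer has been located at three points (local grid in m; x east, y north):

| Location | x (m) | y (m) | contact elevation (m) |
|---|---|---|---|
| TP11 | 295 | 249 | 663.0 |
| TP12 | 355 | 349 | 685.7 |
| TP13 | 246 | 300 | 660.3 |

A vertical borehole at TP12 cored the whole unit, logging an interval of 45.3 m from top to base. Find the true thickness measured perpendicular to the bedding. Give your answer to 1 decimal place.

Two edge vectors: TP11→TP12 = (60, 100, 22.7), TP11→TP13 = (-49, 51, -2.7).
Normal n = (TP11→TP12) × (TP11→TP13) = (-1427.7, -950.3, 7960).
So ∂z/∂x = −n_x/n_z = 0.17936 and ∂z/∂y = −n_y/n_z = 0.11938.
|∇z| = √(a²+b²) = 0.21546, so dip δ = arctan(0.21546) = 12.16°.
True thickness = vertical thickness × cos δ = 45.3 × cos 12.16° = 44.3 m.

44.3 m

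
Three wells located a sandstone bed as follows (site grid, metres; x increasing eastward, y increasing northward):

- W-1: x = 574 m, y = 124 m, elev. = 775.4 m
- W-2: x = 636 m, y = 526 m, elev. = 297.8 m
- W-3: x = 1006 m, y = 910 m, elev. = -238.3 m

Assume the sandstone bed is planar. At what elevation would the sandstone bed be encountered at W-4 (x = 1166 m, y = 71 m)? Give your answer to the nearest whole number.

684 m

Two edge vectors: W-1→W-2 = (62, 402, -477.6), W-1→W-3 = (432, 786, -1013.7).
Normal n = (W-1→W-2) × (W-1→W-3) = (-32113.8, -143473.8, -124932).
So ∂z/∂x = −n_x/n_z = −0.25705 and ∂z/∂y = −n_y/n_z = −1.14842.
Intercept c from W-1: 775.4 + 147.55 + 142.40 = 1065.35.
At (1166, 71): z = −299.7 − 81.5 + 1065.35 = 684.1 m.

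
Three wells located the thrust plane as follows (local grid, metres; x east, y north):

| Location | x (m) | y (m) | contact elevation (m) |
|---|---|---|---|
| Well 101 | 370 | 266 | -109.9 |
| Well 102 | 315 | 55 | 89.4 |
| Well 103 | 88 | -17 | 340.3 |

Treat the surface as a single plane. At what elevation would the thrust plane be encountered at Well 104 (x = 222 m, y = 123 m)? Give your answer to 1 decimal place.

122.4 m

Let the plane be z = a·x + b·y + c.
Well 102−Well 101: −55a − 211b = 199.3;  Well 103−Well 101: −282a − 283b = 450.2.
Solving gives a = −0.87831, b = −0.71561.
Then c = -109.9 − a·370 − b·266 = 405.43.
At (222, 123): z = −195.0 − 88.0 + 405.43 = 122.4 m.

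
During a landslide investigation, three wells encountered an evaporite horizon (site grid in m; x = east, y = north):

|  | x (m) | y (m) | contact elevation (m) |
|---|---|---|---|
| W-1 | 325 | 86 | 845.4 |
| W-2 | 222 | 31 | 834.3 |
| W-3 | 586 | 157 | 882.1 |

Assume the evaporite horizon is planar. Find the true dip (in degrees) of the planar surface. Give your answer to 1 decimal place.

Let the plane be z = a·x + b·y + c.
W-2−W-1: −103a − 55b = −11.1;  W-3−W-1: 261a + 71b = 36.7.
Solving gives a = 0.17472, b = −0.12539.
Gradient magnitude |∇z| = √(a² + b²) = √(0.03053 + 0.01572) = 0.21506.
True dip = arctan(0.21506) = 12.1°, dipping toward NW (azimuth ≈ 306°).

12.1°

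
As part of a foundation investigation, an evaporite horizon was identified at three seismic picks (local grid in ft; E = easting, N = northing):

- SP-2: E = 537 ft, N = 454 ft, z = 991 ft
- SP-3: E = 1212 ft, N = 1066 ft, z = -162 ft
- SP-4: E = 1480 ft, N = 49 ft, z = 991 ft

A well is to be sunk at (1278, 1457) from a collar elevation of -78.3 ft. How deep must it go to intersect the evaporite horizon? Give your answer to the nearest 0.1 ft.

619.8 ft

Let the plane be z = a·E + b·N + c.
SP-3−SP-2: 675a + 612b = −1153;  SP-4−SP-2: 943a − 405b = 0.
Solving gives a = −0.549053, b = −1.278413.
Then c = 991 − a·537 − b·454 = 1866.24.
At (1278, 1457): z_contact = −701.69 − 1862.65 + 1866.24 = -698.10 ft.
Depth below ground = -78.3 − (-698.10) = 619.8 ft.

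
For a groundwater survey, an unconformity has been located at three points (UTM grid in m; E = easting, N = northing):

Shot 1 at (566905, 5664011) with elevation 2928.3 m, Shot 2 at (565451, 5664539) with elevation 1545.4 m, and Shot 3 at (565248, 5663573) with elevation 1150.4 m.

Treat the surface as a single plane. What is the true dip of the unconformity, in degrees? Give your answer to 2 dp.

46.12°

Two edge vectors: Shot 1→Shot 2 = (-1454, 528, -1382.9), Shot 1→Shot 3 = (-1657, -438, -1777.9).
Normal n = (Shot 1→Shot 2) × (Shot 1→Shot 3) = (-1544441.4, -293601.3, 1511748).
So ∂z/∂E = −n_x/n_z = 1.02163 and ∂z/∂N = −n_y/n_z = 0.19421.
Gradient magnitude |∇z| = √(a² + b²) = √(1.04372 + 0.03772) = 1.03992.
True dip = arctan(1.03992) = 46.12°, dipping toward W (azimuth ≈ 259°).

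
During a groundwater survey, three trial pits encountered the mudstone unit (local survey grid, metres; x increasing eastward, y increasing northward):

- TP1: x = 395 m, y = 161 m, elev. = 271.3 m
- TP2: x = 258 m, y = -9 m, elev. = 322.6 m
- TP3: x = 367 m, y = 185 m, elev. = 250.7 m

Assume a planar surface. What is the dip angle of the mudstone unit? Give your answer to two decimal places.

Let the plane be z = a·x + b·y + c.
TP2−TP1: −137a − 170b = 51.3;  TP3−TP1: −28a + 24b = −20.6.
Solving gives a = 0.28216, b = −0.52915.
Gradient magnitude |∇z| = √(a² + b²) = √(0.07961 + 0.28000) = 0.59968.
True dip = arctan(0.59968) = 30.95°, dipping toward NNW (azimuth ≈ 332°).

30.95°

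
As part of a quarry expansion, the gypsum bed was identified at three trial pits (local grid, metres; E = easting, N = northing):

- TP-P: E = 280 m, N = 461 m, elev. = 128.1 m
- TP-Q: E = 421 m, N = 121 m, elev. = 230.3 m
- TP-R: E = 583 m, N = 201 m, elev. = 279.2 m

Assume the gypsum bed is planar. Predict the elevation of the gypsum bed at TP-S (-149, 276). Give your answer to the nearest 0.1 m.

Let the plane be z = a·E + b·N + c.
TP-Q−TP-P: 141a − 340b = 102.2;  TP-R−TP-P: 303a − 260b = 151.1.
Solving gives a = 0.37375, b = −0.14559.
Then c = 128.1 − a·280 − b·461 = 90.57.
At (-149, 276): z = −55.7 − 40.2 + 90.57 = -5.3 m.

-5.3 m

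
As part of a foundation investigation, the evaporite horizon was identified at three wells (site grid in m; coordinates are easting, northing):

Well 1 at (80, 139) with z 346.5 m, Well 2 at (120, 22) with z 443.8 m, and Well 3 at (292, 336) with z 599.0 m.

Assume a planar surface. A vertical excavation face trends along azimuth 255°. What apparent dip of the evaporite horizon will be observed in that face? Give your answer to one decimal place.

53.6°

Two edge vectors: Well 1→Well 2 = (40, -117, 97.3), Well 1→Well 3 = (212, 197, 252.5).
Normal n = (Well 1→Well 2) × (Well 1→Well 3) = (-48710.6, 10527.6, 32684).
So ∂z/∂easting = −n_x/n_z = 1.49035 and ∂z/∂northing = −n_y/n_z = −0.32210.
Unit vector along 255° is (sin 255°, cos 255°) = (-0.9659, -0.2588).
Slope in that direction = a·(-0.9659) + b·(-0.2588) = −1.35620.
Apparent dip = arctan|1.35620| = 53.6° (true dip is 56.7°, so apparent ≤ true as expected).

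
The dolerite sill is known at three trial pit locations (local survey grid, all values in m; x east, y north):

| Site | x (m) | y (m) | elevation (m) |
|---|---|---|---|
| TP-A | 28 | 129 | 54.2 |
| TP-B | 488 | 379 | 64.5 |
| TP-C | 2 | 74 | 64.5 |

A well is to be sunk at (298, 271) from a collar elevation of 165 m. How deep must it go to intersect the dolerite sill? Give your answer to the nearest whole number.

103 m

Let the plane be z = a·x + b·y + c.
TP-B−TP-A: 460a + 250b = 10.3;  TP-C−TP-A: −26a − 55b = 10.3.
Solving gives a = 0.16710, b = −0.26627.
Then c = 54.2 − a·28 − b·129 = 83.87.
At (298, 271): z_contact = 49.8 − 72.2 + 83.87 = 61.5 m.
Depth below ground = 165 − 61.5 = 103 m.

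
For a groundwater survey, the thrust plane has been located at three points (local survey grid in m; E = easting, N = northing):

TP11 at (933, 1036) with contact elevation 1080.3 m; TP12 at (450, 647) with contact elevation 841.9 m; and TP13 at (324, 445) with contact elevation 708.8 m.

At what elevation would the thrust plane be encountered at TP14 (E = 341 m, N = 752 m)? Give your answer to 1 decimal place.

924.1 m

Two edge vectors: TP11→TP12 = (-483, -389, -238.4), TP11→TP13 = (-609, -591, -371.5).
Normal n = (TP11→TP12) × (TP11→TP13) = (3619.1, -34248.9, 48552).
So ∂z/∂E = −n_x/n_z = −0.074541 and ∂z/∂N = −n_y/n_z = 0.705407.
Intercept c from TP11: 1080.3 + 69.55 − 730.80 = 419.05.
At (341, 752): z = −25.4 + 530.5 + 419.05 = 924.1 m.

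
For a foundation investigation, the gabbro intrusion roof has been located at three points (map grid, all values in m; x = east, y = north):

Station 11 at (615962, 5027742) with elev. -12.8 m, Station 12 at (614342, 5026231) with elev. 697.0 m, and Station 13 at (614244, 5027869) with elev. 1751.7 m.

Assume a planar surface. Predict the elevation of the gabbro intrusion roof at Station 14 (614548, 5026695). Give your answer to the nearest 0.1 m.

765.8 m

Two edge vectors: Station 11→Station 12 = (-1620, -1511, 709.8), Station 11→Station 13 = (-1718, 127, 1764.5).
Normal n = (Station 11→Station 12) × (Station 11→Station 13) = (-2756304.1, 1639053.6, -2801638).
So ∂z/∂x = −n_x/n_z = −0.983818787 and ∂z/∂y = −n_y/n_z = 0.585034041.
Intercept c from Station 11: -12.8 + 605994.99 − 2941400.22 = −2335418.03.
At (614548, 5026695): z = −604603.9 + 2940787.7 − 2335418.03 = 765.8 m.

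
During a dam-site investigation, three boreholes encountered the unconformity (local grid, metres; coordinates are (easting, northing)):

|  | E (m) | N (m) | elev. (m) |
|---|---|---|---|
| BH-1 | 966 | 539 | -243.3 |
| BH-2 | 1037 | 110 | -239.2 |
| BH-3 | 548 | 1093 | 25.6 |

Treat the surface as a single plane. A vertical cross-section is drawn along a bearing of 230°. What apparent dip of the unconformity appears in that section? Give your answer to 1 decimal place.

36.5°

Let the plane be z = a·E + b·N + c.
BH-2−BH-1: 71a − 429b = 4.1;  BH-3−BH-1: −418a + 554b = 268.9.
Solving gives a = −0.84028, b = −0.14862.
Unit vector along 230° is (sin 230°, cos 230°) = (-0.7660, -0.6428).
Slope in that direction = a·(-0.7660) + b·(-0.6428) = 0.73923.
Apparent dip = arctan|0.73923| = 36.5° (true dip is 40.5°, so apparent ≤ true as expected).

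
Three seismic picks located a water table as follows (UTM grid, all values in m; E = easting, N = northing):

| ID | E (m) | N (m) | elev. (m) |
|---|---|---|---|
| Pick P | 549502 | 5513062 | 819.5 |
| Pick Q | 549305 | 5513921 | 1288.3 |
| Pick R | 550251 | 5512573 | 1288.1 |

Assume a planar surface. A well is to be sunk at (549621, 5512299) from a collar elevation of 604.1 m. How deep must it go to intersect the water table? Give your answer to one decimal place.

Two edge vectors: Pick P→Pick Q = (-197, 859, 468.8), Pick P→Pick R = (749, -489, 468.6).
Normal n = (Pick P→Pick Q) × (Pick P→Pick R) = (631770.6, 443445.4, -547058).
So ∂z/∂E = −n_x/n_z = 1.154851222 and ∂z/∂N = −n_y/n_z = 0.810600339.
Intercept c from Pick P: 819.5 − 634593.06 − 4468889.92 = −5102663.48.
At (549621, 5512299): z_contact = 634730.48 + 4468271.44 − 5102663.48 = 338.44 m.
Depth below ground = 604.1 − 338.44 = 265.7 m.

265.7 m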